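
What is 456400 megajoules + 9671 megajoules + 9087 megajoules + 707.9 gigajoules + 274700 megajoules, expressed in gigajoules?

In gigajoules:
  456400 megajoules = 456400 × 10^-3 gigajoules = 456.4
  9671 megajoules = 9671 × 10^-3 gigajoules = 9.671
  9087 megajoules = 9087 × 10^-3 gigajoules = 9.087
  707.9 gigajoules → 707.9
  274700 megajoules = 274700 × 10^-3 gigajoules = 274.7
Sum: 456.4 + 9.671 + 9.087 + 707.9 + 274.7 = 1457.758

1457.758 gigajoules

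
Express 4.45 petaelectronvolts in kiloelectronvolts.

peta = 10^15, kilo = 10^3; factor is 10^12.
4.45 × 10^12 = 4450000000000

4450000000000 kiloelectronvolts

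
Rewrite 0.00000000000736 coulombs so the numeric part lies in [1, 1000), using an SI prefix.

7.36 picocoulombs

= 7.36 × 10⁻¹² coulombs; 10⁻¹² is pico.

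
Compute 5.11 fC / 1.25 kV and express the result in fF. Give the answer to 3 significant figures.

0.00409 fF

(5.11e-15) / (1.25e3) = 4.088e-18 F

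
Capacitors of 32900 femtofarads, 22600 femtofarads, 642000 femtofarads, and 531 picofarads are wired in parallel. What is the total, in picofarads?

In picofarads:
  32900 femtofarads = 32900e-3 picofarads = 32.9
  22600 femtofarads = 22600e-3 picofarads = 22.6
  642000 femtofarads = 642000e-3 picofarads = 642
  531 picofarads → 531
Sum: 32.9 + 22.6 + 642 + 531 = 1228.5

1228.5 picofarads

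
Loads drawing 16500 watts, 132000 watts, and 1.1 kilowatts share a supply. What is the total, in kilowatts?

149.6 kilowatts

In kilowatts:
  16500 watts = 16500 × 10⁻³ kilowatts = 16.5
  132000 watts = 132000 × 10⁻³ kilowatts = 132
  1.1 kilowatts → 1.1
Sum: 16.5 + 132 + 1.1 = 149.6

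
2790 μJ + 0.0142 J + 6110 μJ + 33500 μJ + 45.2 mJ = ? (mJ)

101.8 mJ

In mJ:
  2790 μJ = 2790 × 10^-3 mJ = 2.79
  0.0142 J = 0.0142 × 10^3 mJ = 14.2
  6110 μJ = 6110 × 10^-3 mJ = 6.11
  33500 μJ = 33500 × 10^-3 mJ = 33.5
  45.2 mJ → 45.2
Sum: 2.79 + 14.2 + 6.11 + 33.5 + 45.2 = 101.8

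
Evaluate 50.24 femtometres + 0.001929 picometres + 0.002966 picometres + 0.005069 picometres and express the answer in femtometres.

In femtometres:
  50.24 femtometres → 50.24
  0.001929 picometres = 0.001929 × 10³ femtometres = 1.929
  0.002966 picometres = 0.002966 × 10³ femtometres = 2.966
  0.005069 picometres = 0.005069 × 10³ femtometres = 5.069
Sum: 50.24 + 1.929 + 2.966 + 5.069 = 60.204

60.204 femtometres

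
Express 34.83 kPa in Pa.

34830 Pa

kilo = 1e3, (no prefix) = 1e0; factor is 1e3.
34.83 × 1e3 = 34830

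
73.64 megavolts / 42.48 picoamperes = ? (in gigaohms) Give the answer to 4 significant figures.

(73.64 × 10⁶) / (42.48 × 10⁻¹²) = 1.73352 × 10¹⁸ Ω

1734000000 gigaohms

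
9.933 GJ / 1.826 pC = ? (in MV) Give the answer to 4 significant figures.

5440000000000000 MV

(9.933 × 10^9) / (1.826 × 10^-12) = 5.43976 × 10^21 V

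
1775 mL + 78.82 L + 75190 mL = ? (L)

155.785 L

In L:
  1775 mL = 1775 × 10^-3 L = 1.775
  78.82 L → 78.82
  75190 mL = 75190 × 10^-3 L = 75.19
Sum: 1.775 + 78.82 + 75.19 = 155.785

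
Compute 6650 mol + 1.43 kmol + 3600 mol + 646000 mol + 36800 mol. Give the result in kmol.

694.48 kmol

In kmol:
  6650 mol = 6650 × 10⁻³ kmol = 6.65
  1.43 kmol → 1.43
  3600 mol = 3600 × 10⁻³ kmol = 3.6
  646000 mol = 646000 × 10⁻³ kmol = 646
  36800 mol = 36800 × 10⁻³ kmol = 36.8
Sum: 6.65 + 1.43 + 3.6 + 646 + 36.8 = 694.48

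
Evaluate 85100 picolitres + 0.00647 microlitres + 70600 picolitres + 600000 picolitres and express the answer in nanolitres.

762.17 nanolitres

In nanolitres:
  85100 picolitres = 85100 × 10⁻³ nanolitres = 85.1
  0.00647 microlitres = 0.00647 × 10³ nanolitres = 6.47
  70600 picolitres = 70600 × 10⁻³ nanolitres = 70.6
  600000 picolitres = 600000 × 10⁻³ nanolitres = 600
Sum: 85.1 + 6.47 + 70.6 + 600 = 762.17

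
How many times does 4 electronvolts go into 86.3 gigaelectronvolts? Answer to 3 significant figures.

(86.3 × 10^9) / (4) = 21.58 × 10^9

21600000000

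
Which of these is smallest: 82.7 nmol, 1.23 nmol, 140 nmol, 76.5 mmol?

1.23 nmol

82.7 nmol = 0.0000000827 mol
1.23 nmol = 0.00000000123 mol
140 nmol = 0.00000014 mol
76.5 mmol = 0.0765 mol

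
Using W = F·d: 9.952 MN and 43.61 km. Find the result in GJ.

9.952e6 × 43.61e3 = 434.00672e9 J

434.00672 GJ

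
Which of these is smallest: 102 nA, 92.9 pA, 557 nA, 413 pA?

102 nA = 0.000000102 A
92.9 pA = 0.0000000000929 A
557 nA = 0.000000557 A
413 pA = 0.000000000413 A

92.9 pA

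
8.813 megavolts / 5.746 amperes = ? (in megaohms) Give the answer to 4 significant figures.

1.534 megaohms

(8.813 × 10^6) / (5.746) = 1.53376 × 10^6 Ω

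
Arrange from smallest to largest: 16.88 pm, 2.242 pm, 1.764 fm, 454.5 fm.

1.764 fm < 454.5 fm < 2.242 pm < 16.88 pm

16.88 pm = 0.00000000001688 m
2.242 pm = 0.000000000002242 m
1.764 fm = 0.000000000000001764 m
454.5 fm = 0.0000000000004545 m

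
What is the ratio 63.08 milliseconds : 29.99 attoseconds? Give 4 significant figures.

(63.08e-3) / (29.99e-18) = 2.1034e15

2103000000000000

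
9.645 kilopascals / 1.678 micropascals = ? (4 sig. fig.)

(9.645 × 10^3) / (1.678 × 10^-6) = 5.7479 × 10^9

5748000000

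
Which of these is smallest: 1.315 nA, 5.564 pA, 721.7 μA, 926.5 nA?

5.564 pA

1.315 nA = 0.000000001315 A
5.564 pA = 0.000000000005564 A
721.7 μA = 0.0007217 A
926.5 nA = 0.0000009265 A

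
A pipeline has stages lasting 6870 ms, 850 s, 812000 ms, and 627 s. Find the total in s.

2295.87 s

In s:
  6870 ms = 6870 × 10^-3 s = 6.87
  850 s → 850
  812000 ms = 812000 × 10^-3 s = 812
  627 s → 627
Sum: 6.87 + 850 + 812 + 627 = 2295.87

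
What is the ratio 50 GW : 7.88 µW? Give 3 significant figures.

6350000000000000

(50 × 10^9) / (7.88 × 10^-6) = 6.345 × 10^15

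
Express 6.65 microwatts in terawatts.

0.00000000000000000665 terawatts

micro = 10^-6, tera = 10^12; factor is 10^-18.
6.65 × 10^-18 = 0.00000000000000000665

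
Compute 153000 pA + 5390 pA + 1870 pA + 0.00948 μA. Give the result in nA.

In nA:
  153000 pA = 153000e-3 nA = 153
  5390 pA = 5390e-3 nA = 5.39
  1870 pA = 1870e-3 nA = 1.87
  0.00948 μA = 0.00948e3 nA = 9.48
Sum: 153 + 5.39 + 1.87 + 9.48 = 169.74

169.74 nA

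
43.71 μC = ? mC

micro = 10⁻⁶, milli = 10⁻³; factor is 10⁻³.
43.71 × 10⁻³ = 0.04371

0.04371 mC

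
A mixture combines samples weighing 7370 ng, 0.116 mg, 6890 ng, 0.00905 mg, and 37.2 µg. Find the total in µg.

In µg:
  7370 ng = 7370 × 10^-3 µg = 7.37
  0.116 mg = 0.116 × 10^3 µg = 116
  6890 ng = 6890 × 10^-3 µg = 6.89
  0.00905 mg = 0.00905 × 10^3 µg = 9.05
  37.2 µg → 37.2
Sum: 7.37 + 116 + 6.89 + 9.05 + 37.2 = 176.51

176.51 µg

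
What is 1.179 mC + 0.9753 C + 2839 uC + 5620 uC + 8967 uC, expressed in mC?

993.905 mC

In mC:
  1.179 mC → 1.179
  0.9753 C = 0.9753 × 10³ mC = 975.3
  2839 uC = 2839 × 10⁻³ mC = 2.839
  5620 uC = 5620 × 10⁻³ mC = 5.62
  8967 uC = 8967 × 10⁻³ mC = 8.967
Sum: 1.179 + 975.3 + 2.839 + 5.62 + 8.967 = 993.905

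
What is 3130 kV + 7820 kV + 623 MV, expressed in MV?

In MV:
  3130 kV = 3130 × 10⁻³ MV = 3.13
  7820 kV = 7820 × 10⁻³ MV = 7.82
  623 MV → 623
Sum: 3.13 + 7.82 + 623 = 633.95

633.95 MV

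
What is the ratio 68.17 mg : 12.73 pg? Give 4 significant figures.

5355000000

(68.17 × 10^-3) / (12.73 × 10^-12) = 5.3551 × 10^9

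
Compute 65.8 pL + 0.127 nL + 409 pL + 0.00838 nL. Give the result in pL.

In pL:
  65.8 pL → 65.8
  0.127 nL = 0.127e3 pL = 127
  409 pL → 409
  0.00838 nL = 0.00838e3 pL = 8.38
Sum: 65.8 + 127 + 409 + 8.38 = 610.18

610.18 pL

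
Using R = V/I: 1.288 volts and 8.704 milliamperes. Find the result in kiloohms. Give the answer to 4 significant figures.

(1.288) / (8.704e-3) = 0.147978e3 Ω

0.1480 kiloohms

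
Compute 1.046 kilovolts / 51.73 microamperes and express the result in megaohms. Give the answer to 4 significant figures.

(1.046 × 10^3) / (51.73 × 10^-6) = 0.0202204 × 10^9 Ω

20.22 megaohms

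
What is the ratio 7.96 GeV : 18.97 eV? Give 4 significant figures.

(7.96 × 10^9) / (18.97) = 0.41961 × 10^9

419600000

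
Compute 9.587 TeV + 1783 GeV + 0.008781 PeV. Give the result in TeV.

In TeV:
  9.587 TeV → 9.587
  1783 GeV = 1783e-3 TeV = 1.783
  0.008781 PeV = 0.008781e3 TeV = 8.781
Sum: 9.587 + 1.783 + 8.781 = 20.151

20.151 TeV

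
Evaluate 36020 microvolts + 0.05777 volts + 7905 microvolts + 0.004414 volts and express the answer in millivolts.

106.109 millivolts

In millivolts:
  36020 microvolts = 36020 × 10⁻³ millivolts = 36.02
  0.05777 volts = 0.05777 × 10³ millivolts = 57.77
  7905 microvolts = 7905 × 10⁻³ millivolts = 7.905
  0.004414 volts = 0.004414 × 10³ millivolts = 4.414
Sum: 36.02 + 57.77 + 7.905 + 4.414 = 106.109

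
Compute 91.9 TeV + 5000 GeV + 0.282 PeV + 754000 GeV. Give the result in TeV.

1132.9 TeV

In TeV:
  91.9 TeV → 91.9
  5000 GeV = 5000 × 10⁻³ TeV = 5
  0.282 PeV = 0.282 × 10³ TeV = 282
  754000 GeV = 754000 × 10⁻³ TeV = 754
Sum: 91.9 + 5 + 282 + 754 = 1132.9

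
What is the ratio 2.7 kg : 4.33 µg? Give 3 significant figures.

(2.7e3) / (4.33e-6) = 0.6236e9

624000000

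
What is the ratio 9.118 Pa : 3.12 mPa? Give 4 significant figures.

(9.118) / (3.12 × 10⁻³) = 2.9224 × 10³

2922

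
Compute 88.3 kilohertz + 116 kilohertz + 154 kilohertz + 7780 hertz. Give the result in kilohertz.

In kilohertz:
  88.3 kilohertz → 88.3
  116 kilohertz → 116
  154 kilohertz → 154
  7780 hertz = 7780 × 10^-3 kilohertz = 7.78
Sum: 88.3 + 116 + 154 + 7.78 = 366.08

366.08 kilohertz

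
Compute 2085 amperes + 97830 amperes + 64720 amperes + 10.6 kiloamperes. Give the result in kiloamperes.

In kiloamperes:
  2085 amperes = 2085 × 10^-3 kiloamperes = 2.085
  97830 amperes = 97830 × 10^-3 kiloamperes = 97.83
  64720 amperes = 64720 × 10^-3 kiloamperes = 64.72
  10.6 kiloamperes → 10.6
Sum: 2.085 + 97.83 + 64.72 + 10.6 = 175.235

175.235 kiloamperes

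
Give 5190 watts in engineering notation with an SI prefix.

5.19 kilowatts

= 5.19e3 watts; 1e3 is kilo.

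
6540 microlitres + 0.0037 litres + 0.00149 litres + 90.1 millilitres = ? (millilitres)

In millilitres:
  6540 microlitres = 6540 × 10^-3 millilitres = 6.54
  0.0037 litres = 0.0037 × 10^3 millilitres = 3.7
  0.00149 litres = 0.00149 × 10^3 millilitres = 1.49
  90.1 millilitres → 90.1
Sum: 6.54 + 3.7 + 1.49 + 90.1 = 101.83

101.83 millilitres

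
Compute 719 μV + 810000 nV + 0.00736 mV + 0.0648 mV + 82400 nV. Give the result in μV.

1683.56 μV

In μV:
  719 μV → 719
  810000 nV = 810000e-3 μV = 810
  0.00736 mV = 0.00736e3 μV = 7.36
  0.0648 mV = 0.0648e3 μV = 64.8
  82400 nV = 82400e-3 μV = 82.4
Sum: 719 + 810 + 7.36 + 64.8 + 82.4 = 1683.56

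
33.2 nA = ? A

0.0000000332 A

nano = 1e-9, (no prefix) = 1e0; factor is 1e-9.
33.2 × 1e-9 = 0.0000000332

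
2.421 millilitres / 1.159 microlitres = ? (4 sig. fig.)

2089

(2.421 × 10^-3) / (1.159 × 10^-6) = 2.0889 × 10^3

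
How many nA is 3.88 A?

3880000000 nA

(no prefix) = 10⁰, nano = 10⁻⁹; factor is 10⁹.
3.88 × 10⁹ = 3880000000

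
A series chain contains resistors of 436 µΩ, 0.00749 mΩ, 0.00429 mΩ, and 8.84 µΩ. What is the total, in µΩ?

456.62 µΩ

In µΩ:
  436 µΩ → 436
  0.00749 mΩ = 0.00749e3 µΩ = 7.49
  0.00429 mΩ = 0.00429e3 µΩ = 4.29
  8.84 µΩ → 8.84
Sum: 436 + 7.49 + 4.29 + 8.84 = 456.62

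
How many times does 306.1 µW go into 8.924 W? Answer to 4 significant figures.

29150

(8.924) / (306.1 × 10^-6) = 0.029154 × 10^6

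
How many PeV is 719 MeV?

0.000000719 PeV

mega = 1e6, peta = 1e15; factor is 1e-9.
719 × 1e-9 = 0.000000719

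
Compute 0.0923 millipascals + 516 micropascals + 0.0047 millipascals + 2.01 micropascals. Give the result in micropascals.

In micropascals:
  0.0923 millipascals = 0.0923 × 10^3 micropascals = 92.3
  516 micropascals → 516
  0.0047 millipascals = 0.0047 × 10^3 micropascals = 4.7
  2.01 micropascals → 2.01
Sum: 92.3 + 516 + 4.7 + 2.01 = 615.01

615.01 micropascals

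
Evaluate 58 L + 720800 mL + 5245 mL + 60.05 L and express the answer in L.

In L:
  58 L → 58
  720800 mL = 720800e-3 L = 720.8
  5245 mL = 5245e-3 L = 5.245
  60.05 L → 60.05
Sum: 58 + 720.8 + 5.245 + 60.05 = 844.095

844.095 L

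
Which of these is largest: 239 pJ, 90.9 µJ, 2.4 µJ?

239 pJ = 0.000000000239 J
90.9 µJ = 0.0000909 J
2.4 µJ = 0.0000024 J

90.9 µJ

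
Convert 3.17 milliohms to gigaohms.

0.00000000000317 gigaohms

milli = 10^-3, giga = 10^9; factor is 10^-12.
3.17 × 10^-12 = 0.00000000000317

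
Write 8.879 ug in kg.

micro = 1e-6, kilo = 1e3; factor is 1e-9.
8.879 × 1e-9 = 0.000000008879

0.000000008879 kg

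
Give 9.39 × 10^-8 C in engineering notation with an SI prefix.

93.9 nC

= 93.9 × 10^-9 C; 10^-9 is nano.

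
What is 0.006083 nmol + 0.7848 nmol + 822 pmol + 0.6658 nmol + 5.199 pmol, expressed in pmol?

In pmol:
  0.006083 nmol = 0.006083e3 pmol = 6.083
  0.7848 nmol = 0.7848e3 pmol = 784.8
  822 pmol → 822
  0.6658 nmol = 0.6658e3 pmol = 665.8
  5.199 pmol → 5.199
Sum: 6.083 + 784.8 + 822 + 665.8 + 5.199 = 2283.882

2283.882 pmol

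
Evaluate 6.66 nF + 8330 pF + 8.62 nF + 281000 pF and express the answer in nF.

304.61 nF

In nF:
  6.66 nF → 6.66
  8330 pF = 8330e-3 nF = 8.33
  8.62 nF → 8.62
  281000 pF = 281000e-3 nF = 281
Sum: 6.66 + 8.33 + 8.62 + 281 = 304.61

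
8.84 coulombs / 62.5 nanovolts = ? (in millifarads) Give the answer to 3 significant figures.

(8.84) / (62.5 × 10^-9) = 0.14144 × 10^9 F

141000000000 millifarads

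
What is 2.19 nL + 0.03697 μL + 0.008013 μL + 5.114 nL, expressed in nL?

In nL:
  2.19 nL → 2.19
  0.03697 μL = 0.03697 × 10³ nL = 36.97
  0.008013 μL = 0.008013 × 10³ nL = 8.013
  5.114 nL → 5.114
Sum: 2.19 + 36.97 + 8.013 + 5.114 = 52.287

52.287 nL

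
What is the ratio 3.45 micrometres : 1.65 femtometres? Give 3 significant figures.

2090000000

(3.45 × 10⁻⁶) / (1.65 × 10⁻¹⁵) = 2.091 × 10⁹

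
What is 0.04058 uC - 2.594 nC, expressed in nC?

In nC:
  0.04058 uC = 0.04058 × 10³ nC = 40.58
  2.594 nC → 2.594
Difference: 40.58 - 2.594 = 37.986

37.986 nC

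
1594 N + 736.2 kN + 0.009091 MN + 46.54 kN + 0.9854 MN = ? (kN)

1778.825 kN

In kN:
  1594 N = 1594 × 10⁻³ kN = 1.594
  736.2 kN → 736.2
  0.009091 MN = 0.009091 × 10³ kN = 9.091
  46.54 kN → 46.54
  0.9854 MN = 0.9854 × 10³ kN = 985.4
Sum: 1.594 + 736.2 + 9.091 + 46.54 + 985.4 = 1778.825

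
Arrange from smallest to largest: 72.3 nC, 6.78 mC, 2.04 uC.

72.3 nC < 2.04 uC < 6.78 mC

72.3 nC = 0.0000000723 C
6.78 mC = 0.00678 C
2.04 uC = 0.00000204 C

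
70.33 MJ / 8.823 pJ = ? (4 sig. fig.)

7971000000000000000

(70.33 × 10^6) / (8.823 × 10^-12) = 7.9712 × 10^18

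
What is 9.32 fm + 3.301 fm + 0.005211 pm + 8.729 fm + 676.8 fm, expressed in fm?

703.361 fm

In fm:
  9.32 fm → 9.32
  3.301 fm → 3.301
  0.005211 pm = 0.005211 × 10³ fm = 5.211
  8.729 fm → 8.729
  676.8 fm → 676.8
Sum: 9.32 + 3.301 + 5.211 + 8.729 + 676.8 = 703.361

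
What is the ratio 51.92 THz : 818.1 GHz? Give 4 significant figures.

(51.92 × 10¹²) / (818.1 × 10⁹) = 0.063464 × 10³

63.46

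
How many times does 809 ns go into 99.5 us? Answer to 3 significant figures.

(99.5 × 10⁻⁶) / (809 × 10⁻⁹) = 0.123 × 10³

123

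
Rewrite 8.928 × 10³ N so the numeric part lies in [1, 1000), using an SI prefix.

8.928 kN

= 8.928 × 10³ N; 10³ is kilo.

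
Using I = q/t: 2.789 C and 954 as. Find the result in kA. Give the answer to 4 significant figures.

(2.789) / (954e-18) = 0.00292348e18 A

2923000000000 kA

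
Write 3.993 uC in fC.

micro = 10⁻⁶, femto = 10⁻¹⁵; factor is 10⁹.
3.993 × 10⁹ = 3993000000

3993000000 fC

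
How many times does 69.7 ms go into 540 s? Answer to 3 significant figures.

7750

(540) / (69.7 × 10⁻³) = 7.747 × 10³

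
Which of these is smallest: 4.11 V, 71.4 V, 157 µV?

157 µV

4.11 V = 4.11 V
71.4 V = 71.4 V
157 µV = 0.000157 V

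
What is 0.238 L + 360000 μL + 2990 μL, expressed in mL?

600.99 mL

In mL:
  0.238 L = 0.238 × 10^3 mL = 238
  360000 μL = 360000 × 10^-3 mL = 360
  2990 μL = 2990 × 10^-3 mL = 2.99
Sum: 238 + 360 + 2.99 = 600.99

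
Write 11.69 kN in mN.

11690000 mN

kilo = 10³, milli = 10⁻³; factor is 10⁶.
11.69 × 10⁶ = 11690000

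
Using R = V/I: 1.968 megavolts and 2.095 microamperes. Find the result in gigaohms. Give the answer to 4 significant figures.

(1.968 × 10⁶) / (2.095 × 10⁻⁶) = 0.939379 × 10¹² Ω

939.4 gigaohms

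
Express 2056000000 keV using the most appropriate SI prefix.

2.056 TeV

= 2.056 × 10^12 eV; 10^12 is tera.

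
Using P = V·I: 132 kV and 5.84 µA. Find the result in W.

0.77088 W

132 × 10³ × 5.84 × 10⁻⁶ = 770.88 × 10⁻³ W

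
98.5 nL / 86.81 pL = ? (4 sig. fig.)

(98.5 × 10⁻⁹) / (86.81 × 10⁻¹²) = 1.1347 × 10³

1135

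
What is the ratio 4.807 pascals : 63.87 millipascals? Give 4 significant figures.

75.26

(4.807) / (63.87 × 10⁻³) = 0.075262 × 10³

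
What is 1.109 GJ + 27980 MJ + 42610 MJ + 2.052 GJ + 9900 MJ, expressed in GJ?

83.651 GJ

In GJ:
  1.109 GJ → 1.109
  27980 MJ = 27980 × 10^-3 GJ = 27.98
  42610 MJ = 42610 × 10^-3 GJ = 42.61
  2.052 GJ → 2.052
  9900 MJ = 9900 × 10^-3 GJ = 9.9
Sum: 1.109 + 27.98 + 42.61 + 2.052 + 9.9 = 83.651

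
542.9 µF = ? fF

542900000000 fF

micro = 1e-6, femto = 1e-15; factor is 1e9.
542.9 × 1e9 = 542900000000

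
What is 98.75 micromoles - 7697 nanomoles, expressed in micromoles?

In micromoles:
  98.75 micromoles → 98.75
  7697 nanomoles = 7697e-3 micromoles = 7.697
Difference: 98.75 - 7.697 = 91.053

91.053 micromoles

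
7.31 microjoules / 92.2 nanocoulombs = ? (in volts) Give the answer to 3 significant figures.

(7.31 × 10^-6) / (92.2 × 10^-9) = 0.079284 × 10^3 V

79.3 volts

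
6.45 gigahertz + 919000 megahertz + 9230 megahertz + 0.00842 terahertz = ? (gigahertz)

In gigahertz:
  6.45 gigahertz → 6.45
  919000 megahertz = 919000 × 10^-3 gigahertz = 919
  9230 megahertz = 9230 × 10^-3 gigahertz = 9.23
  0.00842 terahertz = 0.00842 × 10^3 gigahertz = 8.42
Sum: 6.45 + 919 + 9.23 + 8.42 = 943.1

943.1 gigahertz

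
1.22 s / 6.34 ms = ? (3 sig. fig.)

(1.22) / (6.34 × 10⁻³) = 0.1924 × 10³

192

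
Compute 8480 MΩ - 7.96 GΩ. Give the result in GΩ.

In GΩ:
  8480 MΩ = 8480 × 10^-3 GΩ = 8.48
  7.96 GΩ → 7.96
Difference: 8.48 - 7.96 = 0.52

0.52 GΩ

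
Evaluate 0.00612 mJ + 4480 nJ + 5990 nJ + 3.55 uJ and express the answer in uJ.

In uJ:
  0.00612 mJ = 0.00612e3 uJ = 6.12
  4480 nJ = 4480e-3 uJ = 4.48
  5990 nJ = 5990e-3 uJ = 5.99
  3.55 uJ → 3.55
Sum: 6.12 + 4.48 + 5.99 + 3.55 = 20.14

20.14 uJ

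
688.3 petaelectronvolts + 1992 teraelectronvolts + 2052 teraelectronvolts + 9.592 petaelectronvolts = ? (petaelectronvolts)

In petaelectronvolts:
  688.3 petaelectronvolts → 688.3
  1992 teraelectronvolts = 1992e-3 petaelectronvolts = 1.992
  2052 teraelectronvolts = 2052e-3 petaelectronvolts = 2.052
  9.592 petaelectronvolts → 9.592
Sum: 688.3 + 1.992 + 2.052 + 9.592 = 701.936

701.936 petaelectronvolts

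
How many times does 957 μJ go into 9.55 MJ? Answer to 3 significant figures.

(9.55e6) / (957e-6) = 0.009979e12

9980000000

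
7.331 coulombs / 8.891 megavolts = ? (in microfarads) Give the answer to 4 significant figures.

0.8245 microfarads

(7.331) / (8.891e6) = 0.824542e-6 F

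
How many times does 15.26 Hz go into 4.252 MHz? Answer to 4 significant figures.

(4.252e6) / (15.26) = 0.27864e6

278600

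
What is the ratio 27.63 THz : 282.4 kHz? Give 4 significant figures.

(27.63e12) / (282.4e3) = 0.09784e9

97840000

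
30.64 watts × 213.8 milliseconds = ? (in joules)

6.550832 joules

30.64 × 213.8 × 10^-3 = 6550.832 × 10^-3 J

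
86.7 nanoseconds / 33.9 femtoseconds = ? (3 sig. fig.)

(86.7 × 10^-9) / (33.9 × 10^-15) = 2.558 × 10^6

2560000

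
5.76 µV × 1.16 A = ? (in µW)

5.76 × 10^-6 × 1.16 = 6.6816 × 10^-6 W

6.6816 µW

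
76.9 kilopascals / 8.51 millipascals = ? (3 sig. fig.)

9040000

(76.9 × 10³) / (8.51 × 10⁻³) = 9.036 × 10⁶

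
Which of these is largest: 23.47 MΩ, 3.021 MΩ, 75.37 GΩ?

23.47 MΩ = 23470000 Ω
3.021 MΩ = 3021000 Ω
75.37 GΩ = 75370000000 Ω

75.37 GΩ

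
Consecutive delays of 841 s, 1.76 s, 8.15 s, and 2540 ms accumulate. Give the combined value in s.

In s:
  841 s → 841
  1.76 s → 1.76
  8.15 s → 8.15
  2540 ms = 2540e-3 s = 2.54
Sum: 841 + 1.76 + 8.15 + 2.54 = 853.45

853.45 s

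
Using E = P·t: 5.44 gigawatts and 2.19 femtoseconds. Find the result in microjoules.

5.44 × 10^9 × 2.19 × 10^-15 = 11.9136 × 10^-6 J

11.9136 microjoules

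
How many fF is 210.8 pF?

210800 fF

pico = 1e-12, femto = 1e-15; factor is 1e3.
210.8 × 1e3 = 210800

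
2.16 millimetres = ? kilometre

0.00000216 kilometres

milli = 10⁻³, kilo = 10³; factor is 10⁻⁶.
2.16 × 10⁻⁶ = 0.00000216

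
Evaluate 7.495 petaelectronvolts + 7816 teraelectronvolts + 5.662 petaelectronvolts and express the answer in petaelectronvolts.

20.973 petaelectronvolts

In petaelectronvolts:
  7.495 petaelectronvolts → 7.495
  7816 teraelectronvolts = 7816 × 10⁻³ petaelectronvolts = 7.816
  5.662 petaelectronvolts → 5.662
Sum: 7.495 + 7.816 + 5.662 = 20.973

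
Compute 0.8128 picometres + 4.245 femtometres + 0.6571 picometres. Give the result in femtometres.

In femtometres:
  0.8128 picometres = 0.8128e3 femtometres = 812.8
  4.245 femtometres → 4.245
  0.6571 picometres = 0.6571e3 femtometres = 657.1
Sum: 812.8 + 4.245 + 657.1 = 1474.145

1474.145 femtometres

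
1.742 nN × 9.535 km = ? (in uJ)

16.60997 uJ

1.742e-9 × 9.535e3 = 16.60997e-6 J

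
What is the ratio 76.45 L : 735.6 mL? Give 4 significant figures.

(76.45) / (735.6 × 10⁻³) = 0.10393 × 10³

103.9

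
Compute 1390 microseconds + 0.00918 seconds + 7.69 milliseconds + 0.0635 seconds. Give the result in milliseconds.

In milliseconds:
  1390 microseconds = 1390e-3 milliseconds = 1.39
  0.00918 seconds = 0.00918e3 milliseconds = 9.18
  7.69 milliseconds → 7.69
  0.0635 seconds = 0.0635e3 milliseconds = 63.5
Sum: 1.39 + 9.18 + 7.69 + 63.5 = 81.76

81.76 milliseconds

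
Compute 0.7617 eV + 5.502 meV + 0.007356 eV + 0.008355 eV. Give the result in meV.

In meV:
  0.7617 eV = 0.7617 × 10³ meV = 761.7
  5.502 meV → 5.502
  0.007356 eV = 0.007356 × 10³ meV = 7.356
  0.008355 eV = 0.008355 × 10³ meV = 8.355
Sum: 761.7 + 5.502 + 7.356 + 8.355 = 782.913

782.913 meV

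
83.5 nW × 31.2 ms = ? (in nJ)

83.5 × 10^-9 × 31.2 × 10^-3 = 2605.2 × 10^-12 J

2.6052 nJ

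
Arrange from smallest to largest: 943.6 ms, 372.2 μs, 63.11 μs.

63.11 μs < 372.2 μs < 943.6 ms

943.6 ms = 0.9436 s
372.2 μs = 0.0003722 s
63.11 μs = 0.00006311 s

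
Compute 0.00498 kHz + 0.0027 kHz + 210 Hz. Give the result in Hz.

217.68 Hz

In Hz:
  0.00498 kHz = 0.00498e3 Hz = 4.98
  0.0027 kHz = 0.0027e3 Hz = 2.7
  210 Hz → 210
Sum: 4.98 + 2.7 + 210 = 217.68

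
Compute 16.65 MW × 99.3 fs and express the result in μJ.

16.65e6 × 99.3e-15 = 1653.345e-9 J

1.653345 μJ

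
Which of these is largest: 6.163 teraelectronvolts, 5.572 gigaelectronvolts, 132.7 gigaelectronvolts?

6.163 teraelectronvolts

6.163 teraelectronvolts = 6163000000000 electronvolts
5.572 gigaelectronvolts = 5572000000 electronvolts
132.7 gigaelectronvolts = 132700000000 electronvolts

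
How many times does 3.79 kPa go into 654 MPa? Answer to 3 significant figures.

173000

(654 × 10^6) / (3.79 × 10^3) = 172.6 × 10^3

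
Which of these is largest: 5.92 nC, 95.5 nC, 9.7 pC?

95.5 nC

5.92 nC = 0.00000000592 C
95.5 nC = 0.0000000955 C
9.7 pC = 0.0000000000097 C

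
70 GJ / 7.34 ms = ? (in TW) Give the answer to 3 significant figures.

9.54 TW

(70 × 10^9) / (7.34 × 10^-3) = 9.5368 × 10^12 W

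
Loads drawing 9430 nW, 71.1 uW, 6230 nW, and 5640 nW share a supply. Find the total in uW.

In uW:
  9430 nW = 9430 × 10^-3 uW = 9.43
  71.1 uW → 71.1
  6230 nW = 6230 × 10^-3 uW = 6.23
  5640 nW = 5640 × 10^-3 uW = 5.64
Sum: 9.43 + 71.1 + 6.23 + 5.64 = 92.4

92.4 uW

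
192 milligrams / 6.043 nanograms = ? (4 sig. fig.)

31770000

(192e-3) / (6.043e-9) = 31.772e6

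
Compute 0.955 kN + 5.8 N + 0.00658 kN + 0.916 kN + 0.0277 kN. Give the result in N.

1911.08 N

In N:
  0.955 kN = 0.955 × 10^3 N = 955
  5.8 N → 5.8
  0.00658 kN = 0.00658 × 10^3 N = 6.58
  0.916 kN = 0.916 × 10^3 N = 916
  0.0277 kN = 0.0277 × 10^3 N = 27.7
Sum: 955 + 5.8 + 6.58 + 916 + 27.7 = 1911.08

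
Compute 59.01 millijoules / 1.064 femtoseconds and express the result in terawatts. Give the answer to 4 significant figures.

55.46 terawatts

(59.01e-3) / (1.064e-15) = 55.4605e12 W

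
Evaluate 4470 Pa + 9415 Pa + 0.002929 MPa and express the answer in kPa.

In kPa:
  4470 Pa = 4470e-3 kPa = 4.47
  9415 Pa = 9415e-3 kPa = 9.415
  0.002929 MPa = 0.002929e3 kPa = 2.929
Sum: 4.47 + 9.415 + 2.929 = 16.814

16.814 kPa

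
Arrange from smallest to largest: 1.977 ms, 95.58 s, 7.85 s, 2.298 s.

1.977 ms = 0.001977 s
95.58 s = 95.58 s
7.85 s = 7.85 s
2.298 s = 2.298 s

1.977 ms < 2.298 s < 7.85 s < 95.58 s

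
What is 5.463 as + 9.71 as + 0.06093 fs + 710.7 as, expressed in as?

In as:
  5.463 as → 5.463
  9.71 as → 9.71
  0.06093 fs = 0.06093 × 10³ as = 60.93
  710.7 as → 710.7
Sum: 5.463 + 9.71 + 60.93 + 710.7 = 786.803

786.803 as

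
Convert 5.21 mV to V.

0.00521 V

milli = 10^-3, (no prefix) = 10^0; factor is 10^-3.
5.21 × 10^-3 = 0.00521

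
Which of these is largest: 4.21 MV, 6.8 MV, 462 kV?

4.21 MV = 4210000 V
6.8 MV = 6800000 V
462 kV = 462000 V

6.8 MV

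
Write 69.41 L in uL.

69410000 uL

(no prefix) = 1e0, micro = 1e-6; factor is 1e6.
69.41 × 1e6 = 69410000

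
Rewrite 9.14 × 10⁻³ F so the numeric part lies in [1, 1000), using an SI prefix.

= 9.14 × 10⁻³ F; 10⁻³ is milli.

9.14 mF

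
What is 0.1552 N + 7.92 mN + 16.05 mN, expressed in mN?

179.17 mN

In mN:
  0.1552 N = 0.1552 × 10³ mN = 155.2
  7.92 mN → 7.92
  16.05 mN → 16.05
Sum: 155.2 + 7.92 + 16.05 = 179.17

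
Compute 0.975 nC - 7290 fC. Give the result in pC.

In pC:
  0.975 nC = 0.975 × 10³ pC = 975
  7290 fC = 7290 × 10⁻³ pC = 7.29
Difference: 975 - 7.29 = 967.71

967.71 pC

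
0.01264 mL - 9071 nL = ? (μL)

In μL:
  0.01264 mL = 0.01264 × 10³ μL = 12.64
  9071 nL = 9071 × 10⁻³ μL = 9.071
Difference: 12.64 - 9.071 = 3.569

3.569 μL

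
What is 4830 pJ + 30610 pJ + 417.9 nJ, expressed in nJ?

In nJ:
  4830 pJ = 4830e-3 nJ = 4.83
  30610 pJ = 30610e-3 nJ = 30.61
  417.9 nJ → 417.9
Sum: 4.83 + 30.61 + 417.9 = 453.34

453.34 nJ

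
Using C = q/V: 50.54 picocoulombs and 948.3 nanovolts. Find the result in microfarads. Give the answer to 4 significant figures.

(50.54e-12) / (948.3e-9) = 0.0532954e-3 F

53.30 microfarads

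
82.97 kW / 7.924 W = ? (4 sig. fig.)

10470

(82.97 × 10³) / (7.924) = 10.471 × 10³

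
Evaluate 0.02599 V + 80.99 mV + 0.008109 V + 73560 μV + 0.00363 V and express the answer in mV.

In mV:
  0.02599 V = 0.02599 × 10³ mV = 25.99
  80.99 mV → 80.99
  0.008109 V = 0.008109 × 10³ mV = 8.109
  73560 μV = 73560 × 10⁻³ mV = 73.56
  0.00363 V = 0.00363 × 10³ mV = 3.63
Sum: 25.99 + 80.99 + 8.109 + 73.56 + 3.63 = 192.279

192.279 mV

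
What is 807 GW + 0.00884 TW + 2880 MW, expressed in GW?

818.72 GW

In GW:
  807 GW → 807
  0.00884 TW = 0.00884 × 10³ GW = 8.84
  2880 MW = 2880 × 10⁻³ GW = 2.88
Sum: 807 + 8.84 + 2.88 = 818.72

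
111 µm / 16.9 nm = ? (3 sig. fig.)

(111e-6) / (16.9e-9) = 6.568e3

6570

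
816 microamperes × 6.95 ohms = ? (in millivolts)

816 × 10⁻⁶ × 6.95 = 5671.2 × 10⁻⁶ V

5.6712 millivolts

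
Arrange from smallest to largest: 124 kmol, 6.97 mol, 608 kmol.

124 kmol = 124000 mol
6.97 mol = 6.97 mol
608 kmol = 608000 mol

6.97 mol < 124 kmol < 608 kmol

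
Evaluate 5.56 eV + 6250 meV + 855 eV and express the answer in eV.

In eV:
  5.56 eV → 5.56
  6250 meV = 6250 × 10^-3 eV = 6.25
  855 eV → 855
Sum: 5.56 + 6.25 + 855 = 866.81

866.81 eV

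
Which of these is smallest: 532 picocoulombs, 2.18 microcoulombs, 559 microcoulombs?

532 picocoulombs

532 picocoulombs = 0.000000000532 coulombs
2.18 microcoulombs = 0.00000218 coulombs
559 microcoulombs = 0.000559 coulombs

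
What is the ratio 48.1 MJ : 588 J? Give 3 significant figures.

81800

(48.1 × 10^6) / (588) = 0.0818 × 10^6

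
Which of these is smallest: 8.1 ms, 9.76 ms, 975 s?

8.1 ms = 0.0081 s
9.76 ms = 0.00976 s
975 s = 975 s

8.1 ms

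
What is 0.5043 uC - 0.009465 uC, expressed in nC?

494.835 nC

In nC:
  0.5043 uC = 0.5043 × 10^3 nC = 504.3
  0.009465 uC = 0.009465 × 10^3 nC = 9.465
Difference: 504.3 - 9.465 = 494.835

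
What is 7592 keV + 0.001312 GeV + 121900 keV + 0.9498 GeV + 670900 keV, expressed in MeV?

In MeV:
  7592 keV = 7592e-3 MeV = 7.592
  0.001312 GeV = 0.001312e3 MeV = 1.312
  121900 keV = 121900e-3 MeV = 121.9
  0.9498 GeV = 0.9498e3 MeV = 949.8
  670900 keV = 670900e-3 MeV = 670.9
Sum: 7.592 + 1.312 + 121.9 + 949.8 + 670.9 = 1751.504

1751.504 MeV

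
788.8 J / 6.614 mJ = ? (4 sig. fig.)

(788.8) / (6.614 × 10⁻³) = 119.26 × 10³

119300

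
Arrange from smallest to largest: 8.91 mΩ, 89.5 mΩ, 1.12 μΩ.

8.91 mΩ = 0.00891 Ω
89.5 mΩ = 0.0895 Ω
1.12 μΩ = 0.00000112 Ω

1.12 μΩ < 8.91 mΩ < 89.5 mΩ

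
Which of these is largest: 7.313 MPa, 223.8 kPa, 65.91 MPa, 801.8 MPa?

801.8 MPa

7.313 MPa = 7313000 Pa
223.8 kPa = 223800 Pa
65.91 MPa = 65910000 Pa
801.8 MPa = 801800000 Pa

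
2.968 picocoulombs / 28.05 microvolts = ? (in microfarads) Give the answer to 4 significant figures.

(2.968 × 10⁻¹²) / (28.05 × 10⁻⁶) = 0.105811 × 10⁻⁶ F

0.1058 microfarads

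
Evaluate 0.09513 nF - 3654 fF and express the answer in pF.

In pF:
  0.09513 nF = 0.09513 × 10^3 pF = 95.13
  3654 fF = 3654 × 10^-3 pF = 3.654
Difference: 95.13 - 3.654 = 91.476

91.476 pF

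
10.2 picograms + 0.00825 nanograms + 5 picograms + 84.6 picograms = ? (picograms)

In picograms:
  10.2 picograms → 10.2
  0.00825 nanograms = 0.00825 × 10^3 picograms = 8.25
  5 picograms → 5
  84.6 picograms → 84.6
Sum: 10.2 + 8.25 + 5 + 84.6 = 108.05

108.05 picograms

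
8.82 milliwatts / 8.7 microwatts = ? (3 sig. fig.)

1010

(8.82e-3) / (8.7e-6) = 1.014e3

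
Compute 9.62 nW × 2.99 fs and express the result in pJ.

9.62 × 10^-9 × 2.99 × 10^-15 = 28.7638 × 10^-24 J

0.0000000000287638 pJ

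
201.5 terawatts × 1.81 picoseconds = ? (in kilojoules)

201.5 × 10^12 × 1.81 × 10^-12 = 364.715 J

0.364715 kilojoules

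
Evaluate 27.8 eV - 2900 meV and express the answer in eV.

In eV:
  27.8 eV → 27.8
  2900 meV = 2900e-3 eV = 2.9
Difference: 27.8 - 2.9 = 24.9

24.9 eV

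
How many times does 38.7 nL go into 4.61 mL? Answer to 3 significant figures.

(4.61 × 10⁻³) / (38.7 × 10⁻⁹) = 0.1191 × 10⁶

119000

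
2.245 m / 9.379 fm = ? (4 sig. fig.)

(2.245) / (9.379e-15) = 0.23936e15

239400000000000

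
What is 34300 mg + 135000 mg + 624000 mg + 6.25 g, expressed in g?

799.55 g

In g:
  34300 mg = 34300 × 10^-3 g = 34.3
  135000 mg = 135000 × 10^-3 g = 135
  624000 mg = 624000 × 10^-3 g = 624
  6.25 g → 6.25
Sum: 34.3 + 135 + 624 + 6.25 = 799.55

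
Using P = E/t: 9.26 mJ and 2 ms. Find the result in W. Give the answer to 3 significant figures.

4.63 W

(9.26 × 10^-3) / (2 × 10^-3) = 4.63 W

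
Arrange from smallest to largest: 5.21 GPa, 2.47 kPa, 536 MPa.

5.21 GPa = 5210000000 Pa
2.47 kPa = 2470 Pa
536 MPa = 536000000 Pa

2.47 kPa < 536 MPa < 5.21 GPa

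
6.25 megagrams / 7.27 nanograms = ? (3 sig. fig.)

(6.25e6) / (7.27e-9) = 0.8597e15

860000000000000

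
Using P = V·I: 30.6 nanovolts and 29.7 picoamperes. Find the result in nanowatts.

0.00000000090882 nanowatts

30.6 × 10^-9 × 29.7 × 10^-12 = 908.82 × 10^-21 W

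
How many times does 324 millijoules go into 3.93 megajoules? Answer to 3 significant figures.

12100000

(3.93 × 10⁶) / (324 × 10⁻³) = 0.01213 × 10⁹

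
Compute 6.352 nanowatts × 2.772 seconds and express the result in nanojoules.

17.607744 nanojoules

6.352 × 10^-9 × 2.772 = 17.607744 × 10^-9 J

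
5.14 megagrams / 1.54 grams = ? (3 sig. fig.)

(5.14 × 10⁶) / (1.54) = 3.338 × 10⁶

3340000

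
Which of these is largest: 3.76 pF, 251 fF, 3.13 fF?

3.76 pF = 0.00000000000376 F
251 fF = 0.000000000000251 F
3.13 fF = 0.00000000000000313 F

3.76 pF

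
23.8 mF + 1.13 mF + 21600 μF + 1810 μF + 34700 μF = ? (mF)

In mF:
  23.8 mF → 23.8
  1.13 mF → 1.13
  21600 μF = 21600 × 10^-3 mF = 21.6
  1810 μF = 1810 × 10^-3 mF = 1.81
  34700 μF = 34700 × 10^-3 mF = 34.7
Sum: 23.8 + 1.13 + 21.6 + 1.81 + 34.7 = 83.04

83.04 mF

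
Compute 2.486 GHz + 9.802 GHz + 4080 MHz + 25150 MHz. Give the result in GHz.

41.518 GHz

In GHz:
  2.486 GHz → 2.486
  9.802 GHz → 9.802
  4080 MHz = 4080 × 10^-3 GHz = 4.08
  25150 MHz = 25150 × 10^-3 GHz = 25.15
Sum: 2.486 + 9.802 + 4.08 + 25.15 = 41.518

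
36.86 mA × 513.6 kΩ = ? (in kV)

36.86 × 10^-3 × 513.6 × 10^3 = 18931.296 V

18.931296 kV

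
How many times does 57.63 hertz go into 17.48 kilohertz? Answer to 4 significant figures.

(17.48 × 10^3) / (57.63) = 0.30331 × 10^3

303.3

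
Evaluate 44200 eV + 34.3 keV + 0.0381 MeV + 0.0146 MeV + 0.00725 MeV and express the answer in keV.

In keV:
  44200 eV = 44200e-3 keV = 44.2
  34.3 keV → 34.3
  0.0381 MeV = 0.0381e3 keV = 38.1
  0.0146 MeV = 0.0146e3 keV = 14.6
  0.00725 MeV = 0.00725e3 keV = 7.25
Sum: 44.2 + 34.3 + 38.1 + 14.6 + 7.25 = 138.45

138.45 keV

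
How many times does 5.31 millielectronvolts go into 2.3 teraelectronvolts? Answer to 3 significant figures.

(2.3 × 10¹²) / (5.31 × 10⁻³) = 0.4331 × 10¹⁵

433000000000000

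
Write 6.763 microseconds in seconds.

0.000006763 seconds

micro = 10⁻⁶, (no prefix) = 10⁰; factor is 10⁻⁶.
6.763 × 10⁻⁶ = 0.000006763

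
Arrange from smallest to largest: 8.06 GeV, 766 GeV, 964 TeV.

8.06 GeV = 8060000000 eV
766 GeV = 766000000000 eV
964 TeV = 964000000000000 eV

8.06 GeV < 766 GeV < 964 TeV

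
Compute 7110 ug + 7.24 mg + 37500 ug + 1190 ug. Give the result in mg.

53.04 mg

In mg:
  7110 ug = 7110 × 10⁻³ mg = 7.11
  7.24 mg → 7.24
  37500 ug = 37500 × 10⁻³ mg = 37.5
  1190 ug = 1190 × 10⁻³ mg = 1.19
Sum: 7.11 + 7.24 + 37.5 + 1.19 = 53.04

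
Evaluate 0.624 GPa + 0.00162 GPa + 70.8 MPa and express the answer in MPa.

696.42 MPa

In MPa:
  0.624 GPa = 0.624e3 MPa = 624
  0.00162 GPa = 0.00162e3 MPa = 1.62
  70.8 MPa → 70.8
Sum: 624 + 1.62 + 70.8 = 696.42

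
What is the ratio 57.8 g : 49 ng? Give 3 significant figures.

1180000000

(57.8) / (49 × 10⁻⁹) = 1.18 × 10⁹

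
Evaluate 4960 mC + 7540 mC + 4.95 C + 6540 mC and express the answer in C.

In C:
  4960 mC = 4960 × 10⁻³ C = 4.96
  7540 mC = 7540 × 10⁻³ C = 7.54
  4.95 C → 4.95
  6540 mC = 6540 × 10⁻³ C = 6.54
Sum: 4.96 + 7.54 + 4.95 + 6.54 = 23.99

23.99 C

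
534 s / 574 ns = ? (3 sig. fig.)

(534) / (574 × 10⁻⁹) = 0.9303 × 10⁹

930000000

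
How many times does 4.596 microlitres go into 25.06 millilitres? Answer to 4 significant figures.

(25.06e-3) / (4.596e-6) = 5.4526e3

5453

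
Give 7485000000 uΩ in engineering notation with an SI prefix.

7.485 kΩ

= 7.485 × 10^3 Ω; 10^3 is kilo.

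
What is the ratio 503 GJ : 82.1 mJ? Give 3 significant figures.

(503e9) / (82.1e-3) = 6.127e12

6130000000000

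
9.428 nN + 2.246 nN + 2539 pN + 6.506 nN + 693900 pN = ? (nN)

In nN:
  9.428 nN → 9.428
  2.246 nN → 2.246
  2539 pN = 2539e-3 nN = 2.539
  6.506 nN → 6.506
  693900 pN = 693900e-3 nN = 693.9
Sum: 9.428 + 2.246 + 2.539 + 6.506 + 693.9 = 714.619

714.619 nN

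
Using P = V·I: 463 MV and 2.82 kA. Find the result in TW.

1.30566 TW

463 × 10⁶ × 2.82 × 10³ = 1305.66 × 10⁹ W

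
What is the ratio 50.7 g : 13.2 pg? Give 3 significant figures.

3840000000000

(50.7) / (13.2 × 10^-12) = 3.841 × 10^12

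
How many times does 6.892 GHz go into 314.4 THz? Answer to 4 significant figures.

45620

(314.4 × 10^12) / (6.892 × 10^9) = 45.618 × 10^3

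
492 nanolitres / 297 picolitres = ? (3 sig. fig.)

1660

(492 × 10⁻⁹) / (297 × 10⁻¹²) = 1.657 × 10³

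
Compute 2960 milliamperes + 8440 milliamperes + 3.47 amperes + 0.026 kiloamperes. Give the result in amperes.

In amperes:
  2960 milliamperes = 2960e-3 amperes = 2.96
  8440 milliamperes = 8440e-3 amperes = 8.44
  3.47 amperes → 3.47
  0.026 kiloamperes = 0.026e3 amperes = 26
Sum: 2.96 + 8.44 + 3.47 + 26 = 40.87

40.87 amperes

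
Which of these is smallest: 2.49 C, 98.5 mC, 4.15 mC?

4.15 mC

2.49 C = 2.49 C
98.5 mC = 0.0985 C
4.15 mC = 0.00415 C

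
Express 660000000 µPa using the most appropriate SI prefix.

= 660 Pa; mantissa already in [1, 1000).

660 Pa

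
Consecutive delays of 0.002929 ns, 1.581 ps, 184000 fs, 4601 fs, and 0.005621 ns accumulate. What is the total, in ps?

198.732 ps

In ps:
  0.002929 ns = 0.002929 × 10³ ps = 2.929
  1.581 ps → 1.581
  184000 fs = 184000 × 10⁻³ ps = 184
  4601 fs = 4601 × 10⁻³ ps = 4.601
  0.005621 ns = 0.005621 × 10³ ps = 5.621
Sum: 2.929 + 1.581 + 184 + 4.601 + 5.621 = 198.732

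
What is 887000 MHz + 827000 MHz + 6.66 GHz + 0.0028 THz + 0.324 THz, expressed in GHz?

In GHz:
  887000 MHz = 887000 × 10^-3 GHz = 887
  827000 MHz = 827000 × 10^-3 GHz = 827
  6.66 GHz → 6.66
  0.0028 THz = 0.0028 × 10^3 GHz = 2.8
  0.324 THz = 0.324 × 10^3 GHz = 324
Sum: 887 + 827 + 6.66 + 2.8 + 324 = 2047.46

2047.46 GHz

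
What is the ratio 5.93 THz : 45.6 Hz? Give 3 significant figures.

130000000000

(5.93 × 10^12) / (45.6) = 0.13 × 10^12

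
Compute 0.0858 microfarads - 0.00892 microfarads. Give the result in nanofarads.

76.88 nanofarads

In nanofarads:
  0.0858 microfarads = 0.0858 × 10^3 nanofarads = 85.8
  0.00892 microfarads = 0.00892 × 10^3 nanofarads = 8.92
Difference: 85.8 - 8.92 = 76.88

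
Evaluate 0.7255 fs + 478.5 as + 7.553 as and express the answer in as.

In as:
  0.7255 fs = 0.7255 × 10^3 as = 725.5
  478.5 as → 478.5
  7.553 as → 7.553
Sum: 725.5 + 478.5 + 7.553 = 1211.553

1211.553 as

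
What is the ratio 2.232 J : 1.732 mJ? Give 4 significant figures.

1289

(2.232) / (1.732 × 10^-3) = 1.2887 × 10^3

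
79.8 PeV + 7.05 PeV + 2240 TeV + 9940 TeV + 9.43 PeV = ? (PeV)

108.46 PeV

In PeV:
  79.8 PeV → 79.8
  7.05 PeV → 7.05
  2240 TeV = 2240 × 10^-3 PeV = 2.24
  9940 TeV = 9940 × 10^-3 PeV = 9.94
  9.43 PeV → 9.43
Sum: 79.8 + 7.05 + 2.24 + 9.94 + 9.43 = 108.46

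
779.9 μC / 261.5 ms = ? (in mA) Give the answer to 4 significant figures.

2.982 mA

(779.9 × 10⁻⁶) / (261.5 × 10⁻³) = 2.98241 × 10⁻³ A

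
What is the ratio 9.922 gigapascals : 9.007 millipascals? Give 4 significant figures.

1102000000000

(9.922 × 10^9) / (9.007 × 10^-3) = 1.1016 × 10^12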